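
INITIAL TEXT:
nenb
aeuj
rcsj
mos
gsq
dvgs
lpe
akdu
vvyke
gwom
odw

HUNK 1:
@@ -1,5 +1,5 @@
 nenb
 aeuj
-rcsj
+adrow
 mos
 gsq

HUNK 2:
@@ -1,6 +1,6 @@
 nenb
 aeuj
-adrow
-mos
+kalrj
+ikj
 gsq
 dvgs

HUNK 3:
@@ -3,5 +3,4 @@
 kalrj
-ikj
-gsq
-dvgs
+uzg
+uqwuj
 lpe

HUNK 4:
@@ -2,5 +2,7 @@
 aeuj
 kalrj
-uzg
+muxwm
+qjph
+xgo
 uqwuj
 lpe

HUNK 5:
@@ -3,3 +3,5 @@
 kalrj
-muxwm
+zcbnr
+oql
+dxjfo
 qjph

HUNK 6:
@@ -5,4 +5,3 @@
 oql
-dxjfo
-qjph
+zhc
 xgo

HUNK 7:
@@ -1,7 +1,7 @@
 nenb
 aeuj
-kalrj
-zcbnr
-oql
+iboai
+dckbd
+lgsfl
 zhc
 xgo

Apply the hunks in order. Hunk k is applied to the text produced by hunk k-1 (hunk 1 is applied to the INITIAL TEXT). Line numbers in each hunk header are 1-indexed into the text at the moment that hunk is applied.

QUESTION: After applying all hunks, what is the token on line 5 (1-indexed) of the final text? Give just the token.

Answer: lgsfl

Derivation:
Hunk 1: at line 1 remove [rcsj] add [adrow] -> 11 lines: nenb aeuj adrow mos gsq dvgs lpe akdu vvyke gwom odw
Hunk 2: at line 1 remove [adrow,mos] add [kalrj,ikj] -> 11 lines: nenb aeuj kalrj ikj gsq dvgs lpe akdu vvyke gwom odw
Hunk 3: at line 3 remove [ikj,gsq,dvgs] add [uzg,uqwuj] -> 10 lines: nenb aeuj kalrj uzg uqwuj lpe akdu vvyke gwom odw
Hunk 4: at line 2 remove [uzg] add [muxwm,qjph,xgo] -> 12 lines: nenb aeuj kalrj muxwm qjph xgo uqwuj lpe akdu vvyke gwom odw
Hunk 5: at line 3 remove [muxwm] add [zcbnr,oql,dxjfo] -> 14 lines: nenb aeuj kalrj zcbnr oql dxjfo qjph xgo uqwuj lpe akdu vvyke gwom odw
Hunk 6: at line 5 remove [dxjfo,qjph] add [zhc] -> 13 lines: nenb aeuj kalrj zcbnr oql zhc xgo uqwuj lpe akdu vvyke gwom odw
Hunk 7: at line 1 remove [kalrj,zcbnr,oql] add [iboai,dckbd,lgsfl] -> 13 lines: nenb aeuj iboai dckbd lgsfl zhc xgo uqwuj lpe akdu vvyke gwom odw
Final line 5: lgsfl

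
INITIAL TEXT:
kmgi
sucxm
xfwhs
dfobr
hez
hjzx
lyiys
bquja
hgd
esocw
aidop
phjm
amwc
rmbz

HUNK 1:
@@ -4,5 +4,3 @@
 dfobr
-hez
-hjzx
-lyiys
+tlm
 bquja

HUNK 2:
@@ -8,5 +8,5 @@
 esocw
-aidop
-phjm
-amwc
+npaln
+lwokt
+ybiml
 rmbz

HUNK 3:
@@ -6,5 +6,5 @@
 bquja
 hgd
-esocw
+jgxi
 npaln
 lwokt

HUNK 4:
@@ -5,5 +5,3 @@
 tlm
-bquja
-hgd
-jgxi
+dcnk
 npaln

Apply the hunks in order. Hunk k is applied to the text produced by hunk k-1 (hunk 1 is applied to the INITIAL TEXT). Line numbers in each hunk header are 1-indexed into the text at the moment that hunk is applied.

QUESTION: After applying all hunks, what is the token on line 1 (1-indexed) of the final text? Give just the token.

Answer: kmgi

Derivation:
Hunk 1: at line 4 remove [hez,hjzx,lyiys] add [tlm] -> 12 lines: kmgi sucxm xfwhs dfobr tlm bquja hgd esocw aidop phjm amwc rmbz
Hunk 2: at line 8 remove [aidop,phjm,amwc] add [npaln,lwokt,ybiml] -> 12 lines: kmgi sucxm xfwhs dfobr tlm bquja hgd esocw npaln lwokt ybiml rmbz
Hunk 3: at line 6 remove [esocw] add [jgxi] -> 12 lines: kmgi sucxm xfwhs dfobr tlm bquja hgd jgxi npaln lwokt ybiml rmbz
Hunk 4: at line 5 remove [bquja,hgd,jgxi] add [dcnk] -> 10 lines: kmgi sucxm xfwhs dfobr tlm dcnk npaln lwokt ybiml rmbz
Final line 1: kmgi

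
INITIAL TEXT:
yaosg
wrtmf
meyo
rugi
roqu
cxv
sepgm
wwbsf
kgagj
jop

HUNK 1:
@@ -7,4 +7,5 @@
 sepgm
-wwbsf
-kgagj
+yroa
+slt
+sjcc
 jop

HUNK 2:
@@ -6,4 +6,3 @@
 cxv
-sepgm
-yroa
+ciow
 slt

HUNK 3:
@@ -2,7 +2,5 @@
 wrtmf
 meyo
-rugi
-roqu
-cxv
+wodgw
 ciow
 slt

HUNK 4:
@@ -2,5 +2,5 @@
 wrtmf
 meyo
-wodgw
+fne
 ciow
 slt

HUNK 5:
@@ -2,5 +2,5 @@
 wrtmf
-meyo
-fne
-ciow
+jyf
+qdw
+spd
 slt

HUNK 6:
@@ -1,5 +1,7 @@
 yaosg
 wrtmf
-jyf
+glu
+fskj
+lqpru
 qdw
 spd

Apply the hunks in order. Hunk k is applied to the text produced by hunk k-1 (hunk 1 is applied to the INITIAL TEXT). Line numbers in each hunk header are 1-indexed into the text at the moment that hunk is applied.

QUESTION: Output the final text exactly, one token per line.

Answer: yaosg
wrtmf
glu
fskj
lqpru
qdw
spd
slt
sjcc
jop

Derivation:
Hunk 1: at line 7 remove [wwbsf,kgagj] add [yroa,slt,sjcc] -> 11 lines: yaosg wrtmf meyo rugi roqu cxv sepgm yroa slt sjcc jop
Hunk 2: at line 6 remove [sepgm,yroa] add [ciow] -> 10 lines: yaosg wrtmf meyo rugi roqu cxv ciow slt sjcc jop
Hunk 3: at line 2 remove [rugi,roqu,cxv] add [wodgw] -> 8 lines: yaosg wrtmf meyo wodgw ciow slt sjcc jop
Hunk 4: at line 2 remove [wodgw] add [fne] -> 8 lines: yaosg wrtmf meyo fne ciow slt sjcc jop
Hunk 5: at line 2 remove [meyo,fne,ciow] add [jyf,qdw,spd] -> 8 lines: yaosg wrtmf jyf qdw spd slt sjcc jop
Hunk 6: at line 1 remove [jyf] add [glu,fskj,lqpru] -> 10 lines: yaosg wrtmf glu fskj lqpru qdw spd slt sjcc jop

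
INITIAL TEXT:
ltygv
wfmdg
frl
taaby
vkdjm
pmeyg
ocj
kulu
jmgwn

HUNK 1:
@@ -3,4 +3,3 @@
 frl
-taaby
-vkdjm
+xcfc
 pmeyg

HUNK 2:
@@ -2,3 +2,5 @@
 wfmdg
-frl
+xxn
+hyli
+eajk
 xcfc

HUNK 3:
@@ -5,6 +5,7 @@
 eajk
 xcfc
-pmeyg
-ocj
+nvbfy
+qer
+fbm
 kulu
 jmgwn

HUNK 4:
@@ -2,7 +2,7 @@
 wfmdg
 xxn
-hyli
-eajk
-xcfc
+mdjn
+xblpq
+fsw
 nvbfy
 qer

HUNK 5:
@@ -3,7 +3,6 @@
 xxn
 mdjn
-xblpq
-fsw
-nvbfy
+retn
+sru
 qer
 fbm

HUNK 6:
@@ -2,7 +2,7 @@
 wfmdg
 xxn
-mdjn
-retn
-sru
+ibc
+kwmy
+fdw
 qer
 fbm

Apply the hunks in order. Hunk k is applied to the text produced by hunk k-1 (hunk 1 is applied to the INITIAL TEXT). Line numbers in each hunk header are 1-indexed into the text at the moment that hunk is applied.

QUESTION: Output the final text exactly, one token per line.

Hunk 1: at line 3 remove [taaby,vkdjm] add [xcfc] -> 8 lines: ltygv wfmdg frl xcfc pmeyg ocj kulu jmgwn
Hunk 2: at line 2 remove [frl] add [xxn,hyli,eajk] -> 10 lines: ltygv wfmdg xxn hyli eajk xcfc pmeyg ocj kulu jmgwn
Hunk 3: at line 5 remove [pmeyg,ocj] add [nvbfy,qer,fbm] -> 11 lines: ltygv wfmdg xxn hyli eajk xcfc nvbfy qer fbm kulu jmgwn
Hunk 4: at line 2 remove [hyli,eajk,xcfc] add [mdjn,xblpq,fsw] -> 11 lines: ltygv wfmdg xxn mdjn xblpq fsw nvbfy qer fbm kulu jmgwn
Hunk 5: at line 3 remove [xblpq,fsw,nvbfy] add [retn,sru] -> 10 lines: ltygv wfmdg xxn mdjn retn sru qer fbm kulu jmgwn
Hunk 6: at line 2 remove [mdjn,retn,sru] add [ibc,kwmy,fdw] -> 10 lines: ltygv wfmdg xxn ibc kwmy fdw qer fbm kulu jmgwn

Answer: ltygv
wfmdg
xxn
ibc
kwmy
fdw
qer
fbm
kulu
jmgwn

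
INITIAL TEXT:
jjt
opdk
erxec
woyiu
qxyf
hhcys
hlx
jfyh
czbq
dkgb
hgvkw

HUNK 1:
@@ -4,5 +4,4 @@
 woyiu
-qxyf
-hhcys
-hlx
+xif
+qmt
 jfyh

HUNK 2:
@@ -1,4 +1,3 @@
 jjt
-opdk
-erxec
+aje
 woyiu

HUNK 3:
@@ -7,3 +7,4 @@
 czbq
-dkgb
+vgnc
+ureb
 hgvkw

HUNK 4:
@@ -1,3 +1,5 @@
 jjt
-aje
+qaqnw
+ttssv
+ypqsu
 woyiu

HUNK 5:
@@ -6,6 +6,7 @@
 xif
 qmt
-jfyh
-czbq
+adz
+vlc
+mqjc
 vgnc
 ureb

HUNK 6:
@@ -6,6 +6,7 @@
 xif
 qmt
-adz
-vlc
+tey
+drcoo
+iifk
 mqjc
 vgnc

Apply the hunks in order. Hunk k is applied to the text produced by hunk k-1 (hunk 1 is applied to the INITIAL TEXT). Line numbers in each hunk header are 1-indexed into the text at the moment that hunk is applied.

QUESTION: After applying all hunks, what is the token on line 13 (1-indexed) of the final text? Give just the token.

Hunk 1: at line 4 remove [qxyf,hhcys,hlx] add [xif,qmt] -> 10 lines: jjt opdk erxec woyiu xif qmt jfyh czbq dkgb hgvkw
Hunk 2: at line 1 remove [opdk,erxec] add [aje] -> 9 lines: jjt aje woyiu xif qmt jfyh czbq dkgb hgvkw
Hunk 3: at line 7 remove [dkgb] add [vgnc,ureb] -> 10 lines: jjt aje woyiu xif qmt jfyh czbq vgnc ureb hgvkw
Hunk 4: at line 1 remove [aje] add [qaqnw,ttssv,ypqsu] -> 12 lines: jjt qaqnw ttssv ypqsu woyiu xif qmt jfyh czbq vgnc ureb hgvkw
Hunk 5: at line 6 remove [jfyh,czbq] add [adz,vlc,mqjc] -> 13 lines: jjt qaqnw ttssv ypqsu woyiu xif qmt adz vlc mqjc vgnc ureb hgvkw
Hunk 6: at line 6 remove [adz,vlc] add [tey,drcoo,iifk] -> 14 lines: jjt qaqnw ttssv ypqsu woyiu xif qmt tey drcoo iifk mqjc vgnc ureb hgvkw
Final line 13: ureb

Answer: ureb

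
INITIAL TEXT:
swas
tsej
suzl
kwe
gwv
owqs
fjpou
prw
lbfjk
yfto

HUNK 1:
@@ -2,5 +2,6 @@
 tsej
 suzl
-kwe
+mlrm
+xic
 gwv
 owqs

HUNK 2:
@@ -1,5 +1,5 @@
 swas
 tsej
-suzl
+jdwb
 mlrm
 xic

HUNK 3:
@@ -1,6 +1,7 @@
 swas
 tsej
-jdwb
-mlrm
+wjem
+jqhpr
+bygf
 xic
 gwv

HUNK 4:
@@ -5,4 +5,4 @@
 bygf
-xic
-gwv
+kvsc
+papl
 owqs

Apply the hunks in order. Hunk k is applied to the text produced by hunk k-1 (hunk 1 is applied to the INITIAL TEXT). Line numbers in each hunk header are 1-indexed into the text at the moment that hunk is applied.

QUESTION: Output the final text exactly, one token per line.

Hunk 1: at line 2 remove [kwe] add [mlrm,xic] -> 11 lines: swas tsej suzl mlrm xic gwv owqs fjpou prw lbfjk yfto
Hunk 2: at line 1 remove [suzl] add [jdwb] -> 11 lines: swas tsej jdwb mlrm xic gwv owqs fjpou prw lbfjk yfto
Hunk 3: at line 1 remove [jdwb,mlrm] add [wjem,jqhpr,bygf] -> 12 lines: swas tsej wjem jqhpr bygf xic gwv owqs fjpou prw lbfjk yfto
Hunk 4: at line 5 remove [xic,gwv] add [kvsc,papl] -> 12 lines: swas tsej wjem jqhpr bygf kvsc papl owqs fjpou prw lbfjk yfto

Answer: swas
tsej
wjem
jqhpr
bygf
kvsc
papl
owqs
fjpou
prw
lbfjk
yfto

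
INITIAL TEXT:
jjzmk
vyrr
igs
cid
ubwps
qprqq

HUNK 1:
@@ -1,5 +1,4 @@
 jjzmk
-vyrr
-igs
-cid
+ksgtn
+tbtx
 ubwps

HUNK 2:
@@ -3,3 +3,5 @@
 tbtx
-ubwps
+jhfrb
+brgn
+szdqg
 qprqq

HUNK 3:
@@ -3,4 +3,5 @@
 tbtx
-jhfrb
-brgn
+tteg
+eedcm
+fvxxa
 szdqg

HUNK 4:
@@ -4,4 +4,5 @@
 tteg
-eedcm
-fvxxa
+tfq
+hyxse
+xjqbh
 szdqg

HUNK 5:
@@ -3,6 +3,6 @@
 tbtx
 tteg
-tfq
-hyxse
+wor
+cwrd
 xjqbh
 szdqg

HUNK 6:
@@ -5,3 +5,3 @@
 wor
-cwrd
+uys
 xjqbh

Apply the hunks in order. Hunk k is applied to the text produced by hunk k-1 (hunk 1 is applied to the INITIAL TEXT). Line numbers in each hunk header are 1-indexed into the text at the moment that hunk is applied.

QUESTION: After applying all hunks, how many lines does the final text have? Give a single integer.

Hunk 1: at line 1 remove [vyrr,igs,cid] add [ksgtn,tbtx] -> 5 lines: jjzmk ksgtn tbtx ubwps qprqq
Hunk 2: at line 3 remove [ubwps] add [jhfrb,brgn,szdqg] -> 7 lines: jjzmk ksgtn tbtx jhfrb brgn szdqg qprqq
Hunk 3: at line 3 remove [jhfrb,brgn] add [tteg,eedcm,fvxxa] -> 8 lines: jjzmk ksgtn tbtx tteg eedcm fvxxa szdqg qprqq
Hunk 4: at line 4 remove [eedcm,fvxxa] add [tfq,hyxse,xjqbh] -> 9 lines: jjzmk ksgtn tbtx tteg tfq hyxse xjqbh szdqg qprqq
Hunk 5: at line 3 remove [tfq,hyxse] add [wor,cwrd] -> 9 lines: jjzmk ksgtn tbtx tteg wor cwrd xjqbh szdqg qprqq
Hunk 6: at line 5 remove [cwrd] add [uys] -> 9 lines: jjzmk ksgtn tbtx tteg wor uys xjqbh szdqg qprqq
Final line count: 9

Answer: 9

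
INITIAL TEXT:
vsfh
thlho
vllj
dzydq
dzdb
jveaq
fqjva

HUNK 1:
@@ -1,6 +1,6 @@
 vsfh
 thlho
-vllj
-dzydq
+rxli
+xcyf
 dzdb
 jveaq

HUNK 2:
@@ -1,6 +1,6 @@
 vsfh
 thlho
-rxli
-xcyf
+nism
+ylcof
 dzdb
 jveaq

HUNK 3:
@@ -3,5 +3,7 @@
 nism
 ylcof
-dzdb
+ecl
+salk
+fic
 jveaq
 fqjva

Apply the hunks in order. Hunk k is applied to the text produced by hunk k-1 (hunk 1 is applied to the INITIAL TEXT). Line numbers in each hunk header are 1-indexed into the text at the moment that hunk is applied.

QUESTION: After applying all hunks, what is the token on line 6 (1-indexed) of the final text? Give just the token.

Answer: salk

Derivation:
Hunk 1: at line 1 remove [vllj,dzydq] add [rxli,xcyf] -> 7 lines: vsfh thlho rxli xcyf dzdb jveaq fqjva
Hunk 2: at line 1 remove [rxli,xcyf] add [nism,ylcof] -> 7 lines: vsfh thlho nism ylcof dzdb jveaq fqjva
Hunk 3: at line 3 remove [dzdb] add [ecl,salk,fic] -> 9 lines: vsfh thlho nism ylcof ecl salk fic jveaq fqjva
Final line 6: salk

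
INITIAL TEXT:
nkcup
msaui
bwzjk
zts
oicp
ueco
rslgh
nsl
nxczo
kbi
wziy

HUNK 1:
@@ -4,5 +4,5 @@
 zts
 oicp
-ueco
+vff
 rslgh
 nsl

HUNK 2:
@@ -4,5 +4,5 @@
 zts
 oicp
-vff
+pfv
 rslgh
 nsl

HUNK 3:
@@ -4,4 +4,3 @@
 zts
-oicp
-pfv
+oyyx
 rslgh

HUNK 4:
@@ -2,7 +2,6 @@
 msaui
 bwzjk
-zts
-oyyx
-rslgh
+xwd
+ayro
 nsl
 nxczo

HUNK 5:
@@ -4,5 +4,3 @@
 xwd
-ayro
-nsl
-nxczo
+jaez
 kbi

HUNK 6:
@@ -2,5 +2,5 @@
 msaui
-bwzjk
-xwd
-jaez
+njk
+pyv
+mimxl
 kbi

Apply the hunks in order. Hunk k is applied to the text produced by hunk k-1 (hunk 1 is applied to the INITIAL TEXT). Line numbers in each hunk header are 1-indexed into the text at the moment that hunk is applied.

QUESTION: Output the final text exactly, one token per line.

Hunk 1: at line 4 remove [ueco] add [vff] -> 11 lines: nkcup msaui bwzjk zts oicp vff rslgh nsl nxczo kbi wziy
Hunk 2: at line 4 remove [vff] add [pfv] -> 11 lines: nkcup msaui bwzjk zts oicp pfv rslgh nsl nxczo kbi wziy
Hunk 3: at line 4 remove [oicp,pfv] add [oyyx] -> 10 lines: nkcup msaui bwzjk zts oyyx rslgh nsl nxczo kbi wziy
Hunk 4: at line 2 remove [zts,oyyx,rslgh] add [xwd,ayro] -> 9 lines: nkcup msaui bwzjk xwd ayro nsl nxczo kbi wziy
Hunk 5: at line 4 remove [ayro,nsl,nxczo] add [jaez] -> 7 lines: nkcup msaui bwzjk xwd jaez kbi wziy
Hunk 6: at line 2 remove [bwzjk,xwd,jaez] add [njk,pyv,mimxl] -> 7 lines: nkcup msaui njk pyv mimxl kbi wziy

Answer: nkcup
msaui
njk
pyv
mimxl
kbi
wziy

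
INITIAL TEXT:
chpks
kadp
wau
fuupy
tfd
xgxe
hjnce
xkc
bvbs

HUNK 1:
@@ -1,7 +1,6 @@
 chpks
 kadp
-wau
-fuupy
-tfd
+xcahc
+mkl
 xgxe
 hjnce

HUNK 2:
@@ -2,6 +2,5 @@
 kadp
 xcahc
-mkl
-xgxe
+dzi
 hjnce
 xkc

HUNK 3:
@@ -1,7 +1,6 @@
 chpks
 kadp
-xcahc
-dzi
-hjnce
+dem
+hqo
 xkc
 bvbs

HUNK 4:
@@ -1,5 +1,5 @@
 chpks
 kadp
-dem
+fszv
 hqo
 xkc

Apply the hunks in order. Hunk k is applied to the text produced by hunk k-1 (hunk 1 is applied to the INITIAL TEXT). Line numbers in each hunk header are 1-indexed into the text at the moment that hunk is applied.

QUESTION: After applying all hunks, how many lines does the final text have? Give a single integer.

Answer: 6

Derivation:
Hunk 1: at line 1 remove [wau,fuupy,tfd] add [xcahc,mkl] -> 8 lines: chpks kadp xcahc mkl xgxe hjnce xkc bvbs
Hunk 2: at line 2 remove [mkl,xgxe] add [dzi] -> 7 lines: chpks kadp xcahc dzi hjnce xkc bvbs
Hunk 3: at line 1 remove [xcahc,dzi,hjnce] add [dem,hqo] -> 6 lines: chpks kadp dem hqo xkc bvbs
Hunk 4: at line 1 remove [dem] add [fszv] -> 6 lines: chpks kadp fszv hqo xkc bvbs
Final line count: 6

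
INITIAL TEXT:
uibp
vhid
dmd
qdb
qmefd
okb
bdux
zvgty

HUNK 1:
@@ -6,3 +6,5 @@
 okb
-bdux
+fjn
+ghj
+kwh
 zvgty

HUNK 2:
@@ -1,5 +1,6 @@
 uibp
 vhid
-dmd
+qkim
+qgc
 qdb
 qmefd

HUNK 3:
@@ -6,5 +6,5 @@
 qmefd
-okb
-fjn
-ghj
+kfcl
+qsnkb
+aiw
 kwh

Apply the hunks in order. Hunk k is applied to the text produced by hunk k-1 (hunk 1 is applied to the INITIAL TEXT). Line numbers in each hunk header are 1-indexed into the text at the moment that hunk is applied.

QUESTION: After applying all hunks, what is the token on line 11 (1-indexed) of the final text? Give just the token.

Answer: zvgty

Derivation:
Hunk 1: at line 6 remove [bdux] add [fjn,ghj,kwh] -> 10 lines: uibp vhid dmd qdb qmefd okb fjn ghj kwh zvgty
Hunk 2: at line 1 remove [dmd] add [qkim,qgc] -> 11 lines: uibp vhid qkim qgc qdb qmefd okb fjn ghj kwh zvgty
Hunk 3: at line 6 remove [okb,fjn,ghj] add [kfcl,qsnkb,aiw] -> 11 lines: uibp vhid qkim qgc qdb qmefd kfcl qsnkb aiw kwh zvgty
Final line 11: zvgty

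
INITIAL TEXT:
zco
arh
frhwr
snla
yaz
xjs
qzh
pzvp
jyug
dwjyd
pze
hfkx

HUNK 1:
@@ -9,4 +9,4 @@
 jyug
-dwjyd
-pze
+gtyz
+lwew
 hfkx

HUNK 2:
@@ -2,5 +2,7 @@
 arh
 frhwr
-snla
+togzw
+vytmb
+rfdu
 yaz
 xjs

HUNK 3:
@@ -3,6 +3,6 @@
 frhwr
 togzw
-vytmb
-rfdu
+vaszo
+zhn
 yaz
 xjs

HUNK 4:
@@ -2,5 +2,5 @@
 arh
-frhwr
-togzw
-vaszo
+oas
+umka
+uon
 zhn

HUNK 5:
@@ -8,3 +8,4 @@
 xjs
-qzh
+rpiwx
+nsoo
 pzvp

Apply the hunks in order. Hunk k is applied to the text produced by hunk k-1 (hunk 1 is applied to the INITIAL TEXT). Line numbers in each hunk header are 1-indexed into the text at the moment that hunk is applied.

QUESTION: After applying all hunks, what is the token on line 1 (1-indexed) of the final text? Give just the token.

Answer: zco

Derivation:
Hunk 1: at line 9 remove [dwjyd,pze] add [gtyz,lwew] -> 12 lines: zco arh frhwr snla yaz xjs qzh pzvp jyug gtyz lwew hfkx
Hunk 2: at line 2 remove [snla] add [togzw,vytmb,rfdu] -> 14 lines: zco arh frhwr togzw vytmb rfdu yaz xjs qzh pzvp jyug gtyz lwew hfkx
Hunk 3: at line 3 remove [vytmb,rfdu] add [vaszo,zhn] -> 14 lines: zco arh frhwr togzw vaszo zhn yaz xjs qzh pzvp jyug gtyz lwew hfkx
Hunk 4: at line 2 remove [frhwr,togzw,vaszo] add [oas,umka,uon] -> 14 lines: zco arh oas umka uon zhn yaz xjs qzh pzvp jyug gtyz lwew hfkx
Hunk 5: at line 8 remove [qzh] add [rpiwx,nsoo] -> 15 lines: zco arh oas umka uon zhn yaz xjs rpiwx nsoo pzvp jyug gtyz lwew hfkx
Final line 1: zco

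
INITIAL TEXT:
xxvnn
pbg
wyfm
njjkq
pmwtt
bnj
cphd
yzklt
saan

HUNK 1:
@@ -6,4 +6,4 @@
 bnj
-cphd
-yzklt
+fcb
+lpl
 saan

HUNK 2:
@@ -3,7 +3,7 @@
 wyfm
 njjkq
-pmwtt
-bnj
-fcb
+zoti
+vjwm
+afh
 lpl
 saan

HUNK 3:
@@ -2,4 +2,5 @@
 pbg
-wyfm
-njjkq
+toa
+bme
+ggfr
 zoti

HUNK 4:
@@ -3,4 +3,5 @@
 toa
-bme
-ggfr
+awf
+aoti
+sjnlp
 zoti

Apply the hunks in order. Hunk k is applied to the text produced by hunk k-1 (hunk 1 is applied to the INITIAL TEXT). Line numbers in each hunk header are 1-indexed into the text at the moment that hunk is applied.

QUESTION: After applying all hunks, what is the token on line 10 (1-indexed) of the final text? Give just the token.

Hunk 1: at line 6 remove [cphd,yzklt] add [fcb,lpl] -> 9 lines: xxvnn pbg wyfm njjkq pmwtt bnj fcb lpl saan
Hunk 2: at line 3 remove [pmwtt,bnj,fcb] add [zoti,vjwm,afh] -> 9 lines: xxvnn pbg wyfm njjkq zoti vjwm afh lpl saan
Hunk 3: at line 2 remove [wyfm,njjkq] add [toa,bme,ggfr] -> 10 lines: xxvnn pbg toa bme ggfr zoti vjwm afh lpl saan
Hunk 4: at line 3 remove [bme,ggfr] add [awf,aoti,sjnlp] -> 11 lines: xxvnn pbg toa awf aoti sjnlp zoti vjwm afh lpl saan
Final line 10: lpl

Answer: lpl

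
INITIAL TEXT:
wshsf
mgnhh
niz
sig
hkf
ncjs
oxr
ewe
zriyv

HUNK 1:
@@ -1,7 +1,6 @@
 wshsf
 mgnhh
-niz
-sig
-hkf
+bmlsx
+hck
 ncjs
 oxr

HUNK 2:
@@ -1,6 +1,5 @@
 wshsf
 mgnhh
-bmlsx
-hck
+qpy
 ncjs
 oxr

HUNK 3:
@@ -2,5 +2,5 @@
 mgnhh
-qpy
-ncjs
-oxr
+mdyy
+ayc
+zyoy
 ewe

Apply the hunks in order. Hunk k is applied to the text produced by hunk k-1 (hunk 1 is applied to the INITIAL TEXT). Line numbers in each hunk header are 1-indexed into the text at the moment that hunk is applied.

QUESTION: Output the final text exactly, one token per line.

Hunk 1: at line 1 remove [niz,sig,hkf] add [bmlsx,hck] -> 8 lines: wshsf mgnhh bmlsx hck ncjs oxr ewe zriyv
Hunk 2: at line 1 remove [bmlsx,hck] add [qpy] -> 7 lines: wshsf mgnhh qpy ncjs oxr ewe zriyv
Hunk 3: at line 2 remove [qpy,ncjs,oxr] add [mdyy,ayc,zyoy] -> 7 lines: wshsf mgnhh mdyy ayc zyoy ewe zriyv

Answer: wshsf
mgnhh
mdyy
ayc
zyoy
ewe
zriyv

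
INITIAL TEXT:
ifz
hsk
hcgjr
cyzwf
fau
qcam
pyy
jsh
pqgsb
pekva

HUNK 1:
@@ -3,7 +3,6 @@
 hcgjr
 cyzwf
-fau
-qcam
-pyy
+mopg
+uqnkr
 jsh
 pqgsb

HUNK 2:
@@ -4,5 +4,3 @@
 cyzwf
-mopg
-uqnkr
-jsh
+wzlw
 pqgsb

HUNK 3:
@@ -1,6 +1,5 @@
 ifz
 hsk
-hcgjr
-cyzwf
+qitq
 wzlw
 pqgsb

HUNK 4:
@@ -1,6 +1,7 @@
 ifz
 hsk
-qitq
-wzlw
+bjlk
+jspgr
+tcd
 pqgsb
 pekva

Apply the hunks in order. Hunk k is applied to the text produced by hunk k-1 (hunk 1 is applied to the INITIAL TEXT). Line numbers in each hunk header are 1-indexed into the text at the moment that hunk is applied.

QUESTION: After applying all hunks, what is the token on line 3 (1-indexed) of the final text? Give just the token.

Hunk 1: at line 3 remove [fau,qcam,pyy] add [mopg,uqnkr] -> 9 lines: ifz hsk hcgjr cyzwf mopg uqnkr jsh pqgsb pekva
Hunk 2: at line 4 remove [mopg,uqnkr,jsh] add [wzlw] -> 7 lines: ifz hsk hcgjr cyzwf wzlw pqgsb pekva
Hunk 3: at line 1 remove [hcgjr,cyzwf] add [qitq] -> 6 lines: ifz hsk qitq wzlw pqgsb pekva
Hunk 4: at line 1 remove [qitq,wzlw] add [bjlk,jspgr,tcd] -> 7 lines: ifz hsk bjlk jspgr tcd pqgsb pekva
Final line 3: bjlk

Answer: bjlk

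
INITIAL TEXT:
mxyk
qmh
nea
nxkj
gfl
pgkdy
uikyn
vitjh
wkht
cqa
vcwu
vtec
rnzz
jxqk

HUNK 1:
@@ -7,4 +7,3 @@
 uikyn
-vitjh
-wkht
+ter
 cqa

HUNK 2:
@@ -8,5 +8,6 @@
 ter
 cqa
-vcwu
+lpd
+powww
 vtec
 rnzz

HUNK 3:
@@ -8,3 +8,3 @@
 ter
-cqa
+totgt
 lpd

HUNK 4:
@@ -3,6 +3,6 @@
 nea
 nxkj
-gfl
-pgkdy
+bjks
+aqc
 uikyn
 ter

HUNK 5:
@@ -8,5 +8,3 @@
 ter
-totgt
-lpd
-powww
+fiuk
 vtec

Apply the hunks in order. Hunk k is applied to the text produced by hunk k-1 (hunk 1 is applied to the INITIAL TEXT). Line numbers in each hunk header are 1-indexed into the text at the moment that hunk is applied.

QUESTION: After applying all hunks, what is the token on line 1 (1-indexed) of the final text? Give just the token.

Hunk 1: at line 7 remove [vitjh,wkht] add [ter] -> 13 lines: mxyk qmh nea nxkj gfl pgkdy uikyn ter cqa vcwu vtec rnzz jxqk
Hunk 2: at line 8 remove [vcwu] add [lpd,powww] -> 14 lines: mxyk qmh nea nxkj gfl pgkdy uikyn ter cqa lpd powww vtec rnzz jxqk
Hunk 3: at line 8 remove [cqa] add [totgt] -> 14 lines: mxyk qmh nea nxkj gfl pgkdy uikyn ter totgt lpd powww vtec rnzz jxqk
Hunk 4: at line 3 remove [gfl,pgkdy] add [bjks,aqc] -> 14 lines: mxyk qmh nea nxkj bjks aqc uikyn ter totgt lpd powww vtec rnzz jxqk
Hunk 5: at line 8 remove [totgt,lpd,powww] add [fiuk] -> 12 lines: mxyk qmh nea nxkj bjks aqc uikyn ter fiuk vtec rnzz jxqk
Final line 1: mxyk

Answer: mxyk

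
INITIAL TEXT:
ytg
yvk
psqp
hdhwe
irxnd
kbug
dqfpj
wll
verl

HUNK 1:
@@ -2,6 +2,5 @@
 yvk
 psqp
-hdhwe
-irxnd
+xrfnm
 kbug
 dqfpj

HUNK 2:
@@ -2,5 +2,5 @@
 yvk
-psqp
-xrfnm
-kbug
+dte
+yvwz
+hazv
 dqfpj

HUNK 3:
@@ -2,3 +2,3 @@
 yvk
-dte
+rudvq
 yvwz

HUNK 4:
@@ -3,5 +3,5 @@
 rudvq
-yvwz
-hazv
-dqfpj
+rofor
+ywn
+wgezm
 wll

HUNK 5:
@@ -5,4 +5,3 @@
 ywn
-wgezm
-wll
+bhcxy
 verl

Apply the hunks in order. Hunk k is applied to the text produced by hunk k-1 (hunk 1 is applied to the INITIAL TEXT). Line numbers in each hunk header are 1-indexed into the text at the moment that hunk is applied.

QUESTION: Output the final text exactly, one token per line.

Answer: ytg
yvk
rudvq
rofor
ywn
bhcxy
verl

Derivation:
Hunk 1: at line 2 remove [hdhwe,irxnd] add [xrfnm] -> 8 lines: ytg yvk psqp xrfnm kbug dqfpj wll verl
Hunk 2: at line 2 remove [psqp,xrfnm,kbug] add [dte,yvwz,hazv] -> 8 lines: ytg yvk dte yvwz hazv dqfpj wll verl
Hunk 3: at line 2 remove [dte] add [rudvq] -> 8 lines: ytg yvk rudvq yvwz hazv dqfpj wll verl
Hunk 4: at line 3 remove [yvwz,hazv,dqfpj] add [rofor,ywn,wgezm] -> 8 lines: ytg yvk rudvq rofor ywn wgezm wll verl
Hunk 5: at line 5 remove [wgezm,wll] add [bhcxy] -> 7 lines: ytg yvk rudvq rofor ywn bhcxy verl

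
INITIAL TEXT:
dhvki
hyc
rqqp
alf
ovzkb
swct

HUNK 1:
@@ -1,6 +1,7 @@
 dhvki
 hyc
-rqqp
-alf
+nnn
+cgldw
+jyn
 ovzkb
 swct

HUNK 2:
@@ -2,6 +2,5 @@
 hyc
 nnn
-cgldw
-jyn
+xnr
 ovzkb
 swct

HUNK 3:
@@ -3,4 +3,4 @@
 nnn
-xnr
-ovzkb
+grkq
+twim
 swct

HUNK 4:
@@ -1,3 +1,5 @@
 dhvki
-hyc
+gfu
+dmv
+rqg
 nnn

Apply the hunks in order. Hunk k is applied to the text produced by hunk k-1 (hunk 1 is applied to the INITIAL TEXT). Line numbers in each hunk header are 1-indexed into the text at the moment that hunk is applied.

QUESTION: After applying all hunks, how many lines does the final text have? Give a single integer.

Answer: 8

Derivation:
Hunk 1: at line 1 remove [rqqp,alf] add [nnn,cgldw,jyn] -> 7 lines: dhvki hyc nnn cgldw jyn ovzkb swct
Hunk 2: at line 2 remove [cgldw,jyn] add [xnr] -> 6 lines: dhvki hyc nnn xnr ovzkb swct
Hunk 3: at line 3 remove [xnr,ovzkb] add [grkq,twim] -> 6 lines: dhvki hyc nnn grkq twim swct
Hunk 4: at line 1 remove [hyc] add [gfu,dmv,rqg] -> 8 lines: dhvki gfu dmv rqg nnn grkq twim swct
Final line count: 8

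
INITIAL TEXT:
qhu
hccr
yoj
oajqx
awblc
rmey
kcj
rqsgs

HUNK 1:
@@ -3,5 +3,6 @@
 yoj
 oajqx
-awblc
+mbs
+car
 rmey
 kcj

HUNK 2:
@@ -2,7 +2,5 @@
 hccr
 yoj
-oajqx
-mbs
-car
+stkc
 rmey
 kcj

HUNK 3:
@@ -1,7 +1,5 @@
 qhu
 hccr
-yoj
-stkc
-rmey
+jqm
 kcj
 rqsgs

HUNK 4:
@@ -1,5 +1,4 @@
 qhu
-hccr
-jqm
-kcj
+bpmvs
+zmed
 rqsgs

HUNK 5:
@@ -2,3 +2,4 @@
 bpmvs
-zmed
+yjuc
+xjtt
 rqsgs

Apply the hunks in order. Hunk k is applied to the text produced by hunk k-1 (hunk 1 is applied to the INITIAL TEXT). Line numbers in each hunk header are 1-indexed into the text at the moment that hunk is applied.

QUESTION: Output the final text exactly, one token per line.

Answer: qhu
bpmvs
yjuc
xjtt
rqsgs

Derivation:
Hunk 1: at line 3 remove [awblc] add [mbs,car] -> 9 lines: qhu hccr yoj oajqx mbs car rmey kcj rqsgs
Hunk 2: at line 2 remove [oajqx,mbs,car] add [stkc] -> 7 lines: qhu hccr yoj stkc rmey kcj rqsgs
Hunk 3: at line 1 remove [yoj,stkc,rmey] add [jqm] -> 5 lines: qhu hccr jqm kcj rqsgs
Hunk 4: at line 1 remove [hccr,jqm,kcj] add [bpmvs,zmed] -> 4 lines: qhu bpmvs zmed rqsgs
Hunk 5: at line 2 remove [zmed] add [yjuc,xjtt] -> 5 lines: qhu bpmvs yjuc xjtt rqsgs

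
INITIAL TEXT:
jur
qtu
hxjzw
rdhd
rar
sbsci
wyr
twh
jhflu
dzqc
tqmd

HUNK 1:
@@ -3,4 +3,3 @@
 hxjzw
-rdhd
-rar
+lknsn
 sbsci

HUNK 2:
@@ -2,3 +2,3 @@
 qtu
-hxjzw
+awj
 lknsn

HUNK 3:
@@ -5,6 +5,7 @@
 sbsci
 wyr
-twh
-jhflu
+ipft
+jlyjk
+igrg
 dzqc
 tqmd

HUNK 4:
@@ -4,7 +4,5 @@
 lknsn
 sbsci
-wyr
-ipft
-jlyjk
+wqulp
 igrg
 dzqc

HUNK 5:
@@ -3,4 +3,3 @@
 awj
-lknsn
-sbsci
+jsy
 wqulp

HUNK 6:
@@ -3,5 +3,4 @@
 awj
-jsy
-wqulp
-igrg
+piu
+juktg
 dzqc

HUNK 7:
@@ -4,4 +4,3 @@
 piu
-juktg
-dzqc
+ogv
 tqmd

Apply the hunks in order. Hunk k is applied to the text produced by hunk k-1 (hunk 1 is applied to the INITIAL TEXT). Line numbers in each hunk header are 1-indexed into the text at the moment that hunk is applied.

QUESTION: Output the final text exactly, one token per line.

Hunk 1: at line 3 remove [rdhd,rar] add [lknsn] -> 10 lines: jur qtu hxjzw lknsn sbsci wyr twh jhflu dzqc tqmd
Hunk 2: at line 2 remove [hxjzw] add [awj] -> 10 lines: jur qtu awj lknsn sbsci wyr twh jhflu dzqc tqmd
Hunk 3: at line 5 remove [twh,jhflu] add [ipft,jlyjk,igrg] -> 11 lines: jur qtu awj lknsn sbsci wyr ipft jlyjk igrg dzqc tqmd
Hunk 4: at line 4 remove [wyr,ipft,jlyjk] add [wqulp] -> 9 lines: jur qtu awj lknsn sbsci wqulp igrg dzqc tqmd
Hunk 5: at line 3 remove [lknsn,sbsci] add [jsy] -> 8 lines: jur qtu awj jsy wqulp igrg dzqc tqmd
Hunk 6: at line 3 remove [jsy,wqulp,igrg] add [piu,juktg] -> 7 lines: jur qtu awj piu juktg dzqc tqmd
Hunk 7: at line 4 remove [juktg,dzqc] add [ogv] -> 6 lines: jur qtu awj piu ogv tqmd

Answer: jur
qtu
awj
piu
ogv
tqmd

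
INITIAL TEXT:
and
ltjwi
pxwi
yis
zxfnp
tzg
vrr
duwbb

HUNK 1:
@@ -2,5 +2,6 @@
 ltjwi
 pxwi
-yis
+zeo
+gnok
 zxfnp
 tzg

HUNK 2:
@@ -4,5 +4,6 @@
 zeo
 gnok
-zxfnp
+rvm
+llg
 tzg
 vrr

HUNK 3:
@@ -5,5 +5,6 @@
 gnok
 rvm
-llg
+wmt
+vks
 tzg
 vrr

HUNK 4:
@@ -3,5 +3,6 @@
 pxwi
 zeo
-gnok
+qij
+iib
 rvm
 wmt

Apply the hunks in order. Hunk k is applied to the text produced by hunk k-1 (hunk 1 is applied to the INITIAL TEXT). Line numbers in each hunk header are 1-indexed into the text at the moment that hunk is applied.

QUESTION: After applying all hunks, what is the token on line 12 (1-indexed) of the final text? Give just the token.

Hunk 1: at line 2 remove [yis] add [zeo,gnok] -> 9 lines: and ltjwi pxwi zeo gnok zxfnp tzg vrr duwbb
Hunk 2: at line 4 remove [zxfnp] add [rvm,llg] -> 10 lines: and ltjwi pxwi zeo gnok rvm llg tzg vrr duwbb
Hunk 3: at line 5 remove [llg] add [wmt,vks] -> 11 lines: and ltjwi pxwi zeo gnok rvm wmt vks tzg vrr duwbb
Hunk 4: at line 3 remove [gnok] add [qij,iib] -> 12 lines: and ltjwi pxwi zeo qij iib rvm wmt vks tzg vrr duwbb
Final line 12: duwbb

Answer: duwbb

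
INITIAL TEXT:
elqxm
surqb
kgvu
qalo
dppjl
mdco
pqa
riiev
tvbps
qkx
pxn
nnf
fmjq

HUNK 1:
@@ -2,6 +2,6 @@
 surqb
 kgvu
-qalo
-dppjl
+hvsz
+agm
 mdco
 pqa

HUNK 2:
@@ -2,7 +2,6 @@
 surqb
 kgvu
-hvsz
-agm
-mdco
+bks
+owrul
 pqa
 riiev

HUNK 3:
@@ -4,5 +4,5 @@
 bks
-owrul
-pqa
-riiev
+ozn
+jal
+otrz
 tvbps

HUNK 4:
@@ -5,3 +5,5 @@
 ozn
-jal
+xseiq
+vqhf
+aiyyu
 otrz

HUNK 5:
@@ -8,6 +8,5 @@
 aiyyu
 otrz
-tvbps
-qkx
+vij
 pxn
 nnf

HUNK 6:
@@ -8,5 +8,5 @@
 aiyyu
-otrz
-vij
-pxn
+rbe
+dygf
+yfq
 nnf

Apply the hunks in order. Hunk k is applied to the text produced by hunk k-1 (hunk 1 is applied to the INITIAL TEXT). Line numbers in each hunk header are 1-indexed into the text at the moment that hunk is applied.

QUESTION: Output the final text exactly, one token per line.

Hunk 1: at line 2 remove [qalo,dppjl] add [hvsz,agm] -> 13 lines: elqxm surqb kgvu hvsz agm mdco pqa riiev tvbps qkx pxn nnf fmjq
Hunk 2: at line 2 remove [hvsz,agm,mdco] add [bks,owrul] -> 12 lines: elqxm surqb kgvu bks owrul pqa riiev tvbps qkx pxn nnf fmjq
Hunk 3: at line 4 remove [owrul,pqa,riiev] add [ozn,jal,otrz] -> 12 lines: elqxm surqb kgvu bks ozn jal otrz tvbps qkx pxn nnf fmjq
Hunk 4: at line 5 remove [jal] add [xseiq,vqhf,aiyyu] -> 14 lines: elqxm surqb kgvu bks ozn xseiq vqhf aiyyu otrz tvbps qkx pxn nnf fmjq
Hunk 5: at line 8 remove [tvbps,qkx] add [vij] -> 13 lines: elqxm surqb kgvu bks ozn xseiq vqhf aiyyu otrz vij pxn nnf fmjq
Hunk 6: at line 8 remove [otrz,vij,pxn] add [rbe,dygf,yfq] -> 13 lines: elqxm surqb kgvu bks ozn xseiq vqhf aiyyu rbe dygf yfq nnf fmjq

Answer: elqxm
surqb
kgvu
bks
ozn
xseiq
vqhf
aiyyu
rbe
dygf
yfq
nnf
fmjq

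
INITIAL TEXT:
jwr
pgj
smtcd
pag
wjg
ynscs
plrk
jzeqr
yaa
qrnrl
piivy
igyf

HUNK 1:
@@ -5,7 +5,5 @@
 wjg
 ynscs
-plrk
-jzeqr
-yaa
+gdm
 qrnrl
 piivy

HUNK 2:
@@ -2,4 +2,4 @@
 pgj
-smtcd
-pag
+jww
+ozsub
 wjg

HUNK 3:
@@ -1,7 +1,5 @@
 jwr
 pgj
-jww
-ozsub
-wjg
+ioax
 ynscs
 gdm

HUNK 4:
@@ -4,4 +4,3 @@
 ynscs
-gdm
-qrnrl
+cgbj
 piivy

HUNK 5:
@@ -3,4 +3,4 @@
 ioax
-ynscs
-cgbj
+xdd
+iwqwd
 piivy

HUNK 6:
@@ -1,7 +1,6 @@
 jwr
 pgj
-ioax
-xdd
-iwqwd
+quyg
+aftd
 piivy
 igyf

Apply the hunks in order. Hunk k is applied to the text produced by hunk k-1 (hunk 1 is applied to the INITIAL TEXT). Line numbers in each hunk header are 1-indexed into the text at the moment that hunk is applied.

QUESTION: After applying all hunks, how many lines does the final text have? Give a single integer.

Answer: 6

Derivation:
Hunk 1: at line 5 remove [plrk,jzeqr,yaa] add [gdm] -> 10 lines: jwr pgj smtcd pag wjg ynscs gdm qrnrl piivy igyf
Hunk 2: at line 2 remove [smtcd,pag] add [jww,ozsub] -> 10 lines: jwr pgj jww ozsub wjg ynscs gdm qrnrl piivy igyf
Hunk 3: at line 1 remove [jww,ozsub,wjg] add [ioax] -> 8 lines: jwr pgj ioax ynscs gdm qrnrl piivy igyf
Hunk 4: at line 4 remove [gdm,qrnrl] add [cgbj] -> 7 lines: jwr pgj ioax ynscs cgbj piivy igyf
Hunk 5: at line 3 remove [ynscs,cgbj] add [xdd,iwqwd] -> 7 lines: jwr pgj ioax xdd iwqwd piivy igyf
Hunk 6: at line 1 remove [ioax,xdd,iwqwd] add [quyg,aftd] -> 6 lines: jwr pgj quyg aftd piivy igyf
Final line count: 6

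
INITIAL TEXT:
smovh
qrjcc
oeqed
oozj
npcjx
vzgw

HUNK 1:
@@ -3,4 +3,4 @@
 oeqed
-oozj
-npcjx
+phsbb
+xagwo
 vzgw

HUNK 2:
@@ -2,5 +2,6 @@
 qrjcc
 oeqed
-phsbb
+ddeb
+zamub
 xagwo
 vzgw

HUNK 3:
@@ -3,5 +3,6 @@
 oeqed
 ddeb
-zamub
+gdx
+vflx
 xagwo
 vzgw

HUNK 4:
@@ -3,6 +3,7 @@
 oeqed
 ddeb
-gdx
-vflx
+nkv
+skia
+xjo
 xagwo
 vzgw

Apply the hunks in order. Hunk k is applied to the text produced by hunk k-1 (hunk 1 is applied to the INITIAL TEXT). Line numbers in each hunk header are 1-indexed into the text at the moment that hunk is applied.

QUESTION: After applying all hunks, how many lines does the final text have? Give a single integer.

Hunk 1: at line 3 remove [oozj,npcjx] add [phsbb,xagwo] -> 6 lines: smovh qrjcc oeqed phsbb xagwo vzgw
Hunk 2: at line 2 remove [phsbb] add [ddeb,zamub] -> 7 lines: smovh qrjcc oeqed ddeb zamub xagwo vzgw
Hunk 3: at line 3 remove [zamub] add [gdx,vflx] -> 8 lines: smovh qrjcc oeqed ddeb gdx vflx xagwo vzgw
Hunk 4: at line 3 remove [gdx,vflx] add [nkv,skia,xjo] -> 9 lines: smovh qrjcc oeqed ddeb nkv skia xjo xagwo vzgw
Final line count: 9

Answer: 9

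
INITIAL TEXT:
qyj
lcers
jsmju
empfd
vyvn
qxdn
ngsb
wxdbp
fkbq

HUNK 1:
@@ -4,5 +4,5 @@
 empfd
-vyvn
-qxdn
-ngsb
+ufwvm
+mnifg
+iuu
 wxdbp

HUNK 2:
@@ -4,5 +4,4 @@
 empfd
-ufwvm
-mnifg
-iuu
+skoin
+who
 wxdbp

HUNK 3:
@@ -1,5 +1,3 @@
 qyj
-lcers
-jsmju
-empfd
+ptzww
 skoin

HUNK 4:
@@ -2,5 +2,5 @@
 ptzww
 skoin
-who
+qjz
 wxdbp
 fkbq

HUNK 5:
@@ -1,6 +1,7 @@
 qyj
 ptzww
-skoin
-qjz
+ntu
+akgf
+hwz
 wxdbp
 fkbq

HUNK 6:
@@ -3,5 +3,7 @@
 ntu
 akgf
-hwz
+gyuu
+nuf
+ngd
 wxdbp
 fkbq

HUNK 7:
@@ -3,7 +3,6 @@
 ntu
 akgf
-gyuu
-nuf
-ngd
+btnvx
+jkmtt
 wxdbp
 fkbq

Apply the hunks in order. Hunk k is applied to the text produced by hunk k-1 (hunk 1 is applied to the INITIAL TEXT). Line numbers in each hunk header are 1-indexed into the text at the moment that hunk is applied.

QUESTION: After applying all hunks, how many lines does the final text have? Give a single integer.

Answer: 8

Derivation:
Hunk 1: at line 4 remove [vyvn,qxdn,ngsb] add [ufwvm,mnifg,iuu] -> 9 lines: qyj lcers jsmju empfd ufwvm mnifg iuu wxdbp fkbq
Hunk 2: at line 4 remove [ufwvm,mnifg,iuu] add [skoin,who] -> 8 lines: qyj lcers jsmju empfd skoin who wxdbp fkbq
Hunk 3: at line 1 remove [lcers,jsmju,empfd] add [ptzww] -> 6 lines: qyj ptzww skoin who wxdbp fkbq
Hunk 4: at line 2 remove [who] add [qjz] -> 6 lines: qyj ptzww skoin qjz wxdbp fkbq
Hunk 5: at line 1 remove [skoin,qjz] add [ntu,akgf,hwz] -> 7 lines: qyj ptzww ntu akgf hwz wxdbp fkbq
Hunk 6: at line 3 remove [hwz] add [gyuu,nuf,ngd] -> 9 lines: qyj ptzww ntu akgf gyuu nuf ngd wxdbp fkbq
Hunk 7: at line 3 remove [gyuu,nuf,ngd] add [btnvx,jkmtt] -> 8 lines: qyj ptzww ntu akgf btnvx jkmtt wxdbp fkbq
Final line count: 8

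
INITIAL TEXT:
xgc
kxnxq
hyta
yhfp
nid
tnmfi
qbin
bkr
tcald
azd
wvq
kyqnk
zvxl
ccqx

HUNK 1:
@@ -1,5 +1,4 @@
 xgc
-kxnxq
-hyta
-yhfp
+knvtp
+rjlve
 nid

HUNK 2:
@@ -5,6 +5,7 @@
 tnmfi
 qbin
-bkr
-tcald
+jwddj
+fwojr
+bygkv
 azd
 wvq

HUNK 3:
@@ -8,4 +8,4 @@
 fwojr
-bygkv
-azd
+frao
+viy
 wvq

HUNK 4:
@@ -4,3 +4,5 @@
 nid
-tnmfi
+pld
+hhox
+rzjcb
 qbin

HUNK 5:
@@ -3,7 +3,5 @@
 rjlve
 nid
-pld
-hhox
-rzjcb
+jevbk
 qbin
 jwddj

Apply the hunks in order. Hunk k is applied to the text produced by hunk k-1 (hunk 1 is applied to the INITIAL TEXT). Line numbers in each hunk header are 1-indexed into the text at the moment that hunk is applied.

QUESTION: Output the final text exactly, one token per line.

Hunk 1: at line 1 remove [kxnxq,hyta,yhfp] add [knvtp,rjlve] -> 13 lines: xgc knvtp rjlve nid tnmfi qbin bkr tcald azd wvq kyqnk zvxl ccqx
Hunk 2: at line 5 remove [bkr,tcald] add [jwddj,fwojr,bygkv] -> 14 lines: xgc knvtp rjlve nid tnmfi qbin jwddj fwojr bygkv azd wvq kyqnk zvxl ccqx
Hunk 3: at line 8 remove [bygkv,azd] add [frao,viy] -> 14 lines: xgc knvtp rjlve nid tnmfi qbin jwddj fwojr frao viy wvq kyqnk zvxl ccqx
Hunk 4: at line 4 remove [tnmfi] add [pld,hhox,rzjcb] -> 16 lines: xgc knvtp rjlve nid pld hhox rzjcb qbin jwddj fwojr frao viy wvq kyqnk zvxl ccqx
Hunk 5: at line 3 remove [pld,hhox,rzjcb] add [jevbk] -> 14 lines: xgc knvtp rjlve nid jevbk qbin jwddj fwojr frao viy wvq kyqnk zvxl ccqx

Answer: xgc
knvtp
rjlve
nid
jevbk
qbin
jwddj
fwojr
frao
viy
wvq
kyqnk
zvxl
ccqx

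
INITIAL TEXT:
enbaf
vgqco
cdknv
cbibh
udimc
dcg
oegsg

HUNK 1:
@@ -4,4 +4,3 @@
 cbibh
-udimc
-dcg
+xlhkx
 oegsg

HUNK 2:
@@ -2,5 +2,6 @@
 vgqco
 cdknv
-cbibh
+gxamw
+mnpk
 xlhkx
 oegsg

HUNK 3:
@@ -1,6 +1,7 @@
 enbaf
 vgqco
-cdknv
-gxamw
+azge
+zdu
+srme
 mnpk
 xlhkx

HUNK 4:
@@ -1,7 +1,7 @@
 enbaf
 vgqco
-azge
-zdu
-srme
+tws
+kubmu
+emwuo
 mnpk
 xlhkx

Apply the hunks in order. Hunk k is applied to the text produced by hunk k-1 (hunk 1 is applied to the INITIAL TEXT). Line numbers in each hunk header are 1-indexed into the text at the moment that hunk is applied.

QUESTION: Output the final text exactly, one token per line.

Answer: enbaf
vgqco
tws
kubmu
emwuo
mnpk
xlhkx
oegsg

Derivation:
Hunk 1: at line 4 remove [udimc,dcg] add [xlhkx] -> 6 lines: enbaf vgqco cdknv cbibh xlhkx oegsg
Hunk 2: at line 2 remove [cbibh] add [gxamw,mnpk] -> 7 lines: enbaf vgqco cdknv gxamw mnpk xlhkx oegsg
Hunk 3: at line 1 remove [cdknv,gxamw] add [azge,zdu,srme] -> 8 lines: enbaf vgqco azge zdu srme mnpk xlhkx oegsg
Hunk 4: at line 1 remove [azge,zdu,srme] add [tws,kubmu,emwuo] -> 8 lines: enbaf vgqco tws kubmu emwuo mnpk xlhkx oegsg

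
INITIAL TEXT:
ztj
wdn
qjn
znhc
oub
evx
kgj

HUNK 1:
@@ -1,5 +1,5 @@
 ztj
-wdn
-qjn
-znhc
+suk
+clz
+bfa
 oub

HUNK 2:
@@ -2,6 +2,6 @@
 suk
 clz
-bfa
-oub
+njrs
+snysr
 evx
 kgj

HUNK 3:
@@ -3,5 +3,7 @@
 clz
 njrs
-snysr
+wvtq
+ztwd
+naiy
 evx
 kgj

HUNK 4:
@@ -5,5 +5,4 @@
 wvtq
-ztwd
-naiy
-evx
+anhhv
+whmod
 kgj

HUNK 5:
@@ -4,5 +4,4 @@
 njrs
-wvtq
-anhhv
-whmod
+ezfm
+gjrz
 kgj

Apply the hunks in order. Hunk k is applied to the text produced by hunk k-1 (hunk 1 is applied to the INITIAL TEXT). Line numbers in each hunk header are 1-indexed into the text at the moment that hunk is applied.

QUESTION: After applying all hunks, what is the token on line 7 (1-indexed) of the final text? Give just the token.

Answer: kgj

Derivation:
Hunk 1: at line 1 remove [wdn,qjn,znhc] add [suk,clz,bfa] -> 7 lines: ztj suk clz bfa oub evx kgj
Hunk 2: at line 2 remove [bfa,oub] add [njrs,snysr] -> 7 lines: ztj suk clz njrs snysr evx kgj
Hunk 3: at line 3 remove [snysr] add [wvtq,ztwd,naiy] -> 9 lines: ztj suk clz njrs wvtq ztwd naiy evx kgj
Hunk 4: at line 5 remove [ztwd,naiy,evx] add [anhhv,whmod] -> 8 lines: ztj suk clz njrs wvtq anhhv whmod kgj
Hunk 5: at line 4 remove [wvtq,anhhv,whmod] add [ezfm,gjrz] -> 7 lines: ztj suk clz njrs ezfm gjrz kgj
Final line 7: kgj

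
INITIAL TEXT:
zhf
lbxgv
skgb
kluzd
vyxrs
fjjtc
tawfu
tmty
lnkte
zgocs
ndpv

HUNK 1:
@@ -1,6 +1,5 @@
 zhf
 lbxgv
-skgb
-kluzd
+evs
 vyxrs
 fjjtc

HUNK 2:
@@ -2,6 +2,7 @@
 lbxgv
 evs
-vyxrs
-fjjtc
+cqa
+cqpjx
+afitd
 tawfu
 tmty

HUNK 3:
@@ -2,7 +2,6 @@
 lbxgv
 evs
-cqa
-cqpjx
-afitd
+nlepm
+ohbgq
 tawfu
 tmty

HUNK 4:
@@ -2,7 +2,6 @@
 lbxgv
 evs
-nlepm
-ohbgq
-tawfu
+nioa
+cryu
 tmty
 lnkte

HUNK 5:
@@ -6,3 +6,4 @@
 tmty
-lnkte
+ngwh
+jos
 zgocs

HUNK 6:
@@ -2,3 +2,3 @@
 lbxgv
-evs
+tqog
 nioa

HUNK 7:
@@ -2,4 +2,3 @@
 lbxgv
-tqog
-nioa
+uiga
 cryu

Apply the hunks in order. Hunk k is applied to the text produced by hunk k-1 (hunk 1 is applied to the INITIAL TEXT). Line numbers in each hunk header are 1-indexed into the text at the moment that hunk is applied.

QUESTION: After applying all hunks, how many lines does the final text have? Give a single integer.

Hunk 1: at line 1 remove [skgb,kluzd] add [evs] -> 10 lines: zhf lbxgv evs vyxrs fjjtc tawfu tmty lnkte zgocs ndpv
Hunk 2: at line 2 remove [vyxrs,fjjtc] add [cqa,cqpjx,afitd] -> 11 lines: zhf lbxgv evs cqa cqpjx afitd tawfu tmty lnkte zgocs ndpv
Hunk 3: at line 2 remove [cqa,cqpjx,afitd] add [nlepm,ohbgq] -> 10 lines: zhf lbxgv evs nlepm ohbgq tawfu tmty lnkte zgocs ndpv
Hunk 4: at line 2 remove [nlepm,ohbgq,tawfu] add [nioa,cryu] -> 9 lines: zhf lbxgv evs nioa cryu tmty lnkte zgocs ndpv
Hunk 5: at line 6 remove [lnkte] add [ngwh,jos] -> 10 lines: zhf lbxgv evs nioa cryu tmty ngwh jos zgocs ndpv
Hunk 6: at line 2 remove [evs] add [tqog] -> 10 lines: zhf lbxgv tqog nioa cryu tmty ngwh jos zgocs ndpv
Hunk 7: at line 2 remove [tqog,nioa] add [uiga] -> 9 lines: zhf lbxgv uiga cryu tmty ngwh jos zgocs ndpv
Final line count: 9

Answer: 9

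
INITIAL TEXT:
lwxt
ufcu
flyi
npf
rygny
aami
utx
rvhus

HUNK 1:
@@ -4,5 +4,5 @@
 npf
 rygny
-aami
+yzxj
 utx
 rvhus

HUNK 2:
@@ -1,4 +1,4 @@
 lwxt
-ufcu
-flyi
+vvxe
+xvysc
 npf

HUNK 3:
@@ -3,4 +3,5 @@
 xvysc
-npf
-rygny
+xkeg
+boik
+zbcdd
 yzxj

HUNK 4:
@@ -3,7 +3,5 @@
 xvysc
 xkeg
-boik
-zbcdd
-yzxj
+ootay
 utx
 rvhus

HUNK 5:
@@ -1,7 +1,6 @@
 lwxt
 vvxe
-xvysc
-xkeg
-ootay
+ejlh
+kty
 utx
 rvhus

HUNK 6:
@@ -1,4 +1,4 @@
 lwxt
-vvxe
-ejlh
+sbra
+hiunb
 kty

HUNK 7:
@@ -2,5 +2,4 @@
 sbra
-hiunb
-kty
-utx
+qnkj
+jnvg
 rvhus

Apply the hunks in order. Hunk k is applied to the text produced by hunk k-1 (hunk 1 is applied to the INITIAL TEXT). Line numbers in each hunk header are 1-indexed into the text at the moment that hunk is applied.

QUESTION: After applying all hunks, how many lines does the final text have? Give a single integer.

Hunk 1: at line 4 remove [aami] add [yzxj] -> 8 lines: lwxt ufcu flyi npf rygny yzxj utx rvhus
Hunk 2: at line 1 remove [ufcu,flyi] add [vvxe,xvysc] -> 8 lines: lwxt vvxe xvysc npf rygny yzxj utx rvhus
Hunk 3: at line 3 remove [npf,rygny] add [xkeg,boik,zbcdd] -> 9 lines: lwxt vvxe xvysc xkeg boik zbcdd yzxj utx rvhus
Hunk 4: at line 3 remove [boik,zbcdd,yzxj] add [ootay] -> 7 lines: lwxt vvxe xvysc xkeg ootay utx rvhus
Hunk 5: at line 1 remove [xvysc,xkeg,ootay] add [ejlh,kty] -> 6 lines: lwxt vvxe ejlh kty utx rvhus
Hunk 6: at line 1 remove [vvxe,ejlh] add [sbra,hiunb] -> 6 lines: lwxt sbra hiunb kty utx rvhus
Hunk 7: at line 2 remove [hiunb,kty,utx] add [qnkj,jnvg] -> 5 lines: lwxt sbra qnkj jnvg rvhus
Final line count: 5

Answer: 5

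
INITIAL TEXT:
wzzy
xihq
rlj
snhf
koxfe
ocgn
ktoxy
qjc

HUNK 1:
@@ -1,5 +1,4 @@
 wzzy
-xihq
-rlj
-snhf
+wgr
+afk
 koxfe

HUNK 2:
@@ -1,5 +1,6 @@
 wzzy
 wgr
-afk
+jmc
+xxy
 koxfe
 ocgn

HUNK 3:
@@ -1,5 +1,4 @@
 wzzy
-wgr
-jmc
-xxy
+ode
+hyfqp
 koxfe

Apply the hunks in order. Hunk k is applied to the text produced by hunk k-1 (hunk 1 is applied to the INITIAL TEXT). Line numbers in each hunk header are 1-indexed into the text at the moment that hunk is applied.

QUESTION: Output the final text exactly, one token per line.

Hunk 1: at line 1 remove [xihq,rlj,snhf] add [wgr,afk] -> 7 lines: wzzy wgr afk koxfe ocgn ktoxy qjc
Hunk 2: at line 1 remove [afk] add [jmc,xxy] -> 8 lines: wzzy wgr jmc xxy koxfe ocgn ktoxy qjc
Hunk 3: at line 1 remove [wgr,jmc,xxy] add [ode,hyfqp] -> 7 lines: wzzy ode hyfqp koxfe ocgn ktoxy qjc

Answer: wzzy
ode
hyfqp
koxfe
ocgn
ktoxy
qjc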